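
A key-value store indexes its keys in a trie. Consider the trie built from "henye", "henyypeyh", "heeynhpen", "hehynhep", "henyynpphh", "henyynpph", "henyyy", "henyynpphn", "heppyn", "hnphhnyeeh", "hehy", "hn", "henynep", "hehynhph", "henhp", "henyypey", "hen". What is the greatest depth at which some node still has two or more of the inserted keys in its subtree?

The deepest shared node is where two words last agree before diverging.
e.g. "henyynpph" and "henyynpphh" share the prefix "henyynpph" of length 9; no pair shares a longer one.
Longest shared-prefix length: 9

9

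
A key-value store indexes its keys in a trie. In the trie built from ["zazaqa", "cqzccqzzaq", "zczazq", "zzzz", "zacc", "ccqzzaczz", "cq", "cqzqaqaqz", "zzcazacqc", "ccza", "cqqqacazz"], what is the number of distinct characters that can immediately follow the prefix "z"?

Follow the path "z" to its node, then look at its outgoing edges.
Distinct next characters after "z": a, c, z.
That node has 3 child edges.

3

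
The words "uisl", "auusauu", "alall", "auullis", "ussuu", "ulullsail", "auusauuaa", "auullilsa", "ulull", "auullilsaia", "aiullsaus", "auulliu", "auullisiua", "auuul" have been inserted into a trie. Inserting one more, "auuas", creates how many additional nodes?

2

The longest prefix of "auuas" already in the trie is "auu" (length 3).
Each of the 2 remaining characters creates one node.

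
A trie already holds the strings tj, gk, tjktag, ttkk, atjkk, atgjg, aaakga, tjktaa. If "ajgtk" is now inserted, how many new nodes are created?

4

"a" is already a path in the trie; the remaining "jgtk" must be added.
So 5 − 1 = 4 new nodes.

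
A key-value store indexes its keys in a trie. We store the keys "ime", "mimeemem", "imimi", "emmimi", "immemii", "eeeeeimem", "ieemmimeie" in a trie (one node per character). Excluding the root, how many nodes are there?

42

Count nodes per top-level branch (shared prefixes stored once):
  'e'-branch (eeeeeimem, emmimi): 14 nodes
  'i'-branch (ieemmimeie, ime, imimi, immemii): 20 nodes
  'm'-branch (mimeemem): 8 nodes
Sum: 42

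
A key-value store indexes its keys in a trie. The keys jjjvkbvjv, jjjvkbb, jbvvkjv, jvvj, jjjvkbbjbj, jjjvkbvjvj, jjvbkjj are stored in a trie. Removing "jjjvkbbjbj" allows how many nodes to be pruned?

3

Walk "jjjvkbbjbj" from the leaf back toward the root, removing each node that no remaining word uses.
The suffix "jbj" (3 nodes) is used only by "jjjvkbbjbj"; "jjjvkbb" is itself a stored word, so pruning stops there.
Nodes removed: 3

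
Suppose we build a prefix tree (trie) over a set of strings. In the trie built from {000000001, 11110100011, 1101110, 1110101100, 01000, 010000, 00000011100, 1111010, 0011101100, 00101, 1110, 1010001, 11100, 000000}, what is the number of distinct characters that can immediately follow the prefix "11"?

The children of the "11" node are the distinct next characters among strings starting with "11".
Distinct next characters after "11": 0, 1.
That node has 2 child edges.

2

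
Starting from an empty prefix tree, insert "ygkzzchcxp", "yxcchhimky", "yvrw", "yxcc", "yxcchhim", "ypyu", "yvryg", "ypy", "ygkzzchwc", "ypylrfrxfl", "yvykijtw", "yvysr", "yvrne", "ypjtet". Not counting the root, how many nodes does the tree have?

50

Count nodes per top-level branch (shared prefixes stored once):
  'y'-branch (ygkzzchcxp, ygkzzchwc, ypjtet, ypy, ypylrfrxfl, ypyu, yvrne, yvrw, yvryg, yvykijtw, yvysr, yxcc, yxcchhim, yxcchhimky): 50 nodes
Sum: 50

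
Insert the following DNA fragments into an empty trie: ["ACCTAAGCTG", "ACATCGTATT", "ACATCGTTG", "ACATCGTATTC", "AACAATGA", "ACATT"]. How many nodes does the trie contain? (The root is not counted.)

29

Count nodes per top-level branch (shared prefixes stored once):
  'A'-branch (AACAATGA, ACATCGTATT, ACATCGTATTC, ACATCGTTG, ACATT, ACCTAAGCTG): 29 nodes
Sum: 29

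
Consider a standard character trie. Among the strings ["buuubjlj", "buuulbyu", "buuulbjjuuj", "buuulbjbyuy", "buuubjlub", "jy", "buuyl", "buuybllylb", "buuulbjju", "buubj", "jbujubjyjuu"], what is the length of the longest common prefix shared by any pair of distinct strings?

Equivalently: take the maximum, over all pairs, of their longest common prefix length.
e.g. "buuulbjju" and "buuulbjjuuj" share the prefix "buuulbjju" of length 9; no pair shares a longer one.
Longest shared-prefix length: 9

9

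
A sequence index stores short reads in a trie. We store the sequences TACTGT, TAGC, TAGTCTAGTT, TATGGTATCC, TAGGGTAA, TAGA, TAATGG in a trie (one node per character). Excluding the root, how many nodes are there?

Count nodes per top-level branch (shared prefixes stored once):
  'T'-branch (TAATGG, TACTGT, TAGA, TAGC, TAGGGTAA, TAGTCTAGTT, TATGGTATCC): 33 nodes
Sum: 33

33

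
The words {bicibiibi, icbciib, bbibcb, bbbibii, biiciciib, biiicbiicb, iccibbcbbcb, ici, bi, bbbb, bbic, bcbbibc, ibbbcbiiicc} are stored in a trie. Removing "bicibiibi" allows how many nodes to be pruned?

7

Walk "bicibiibi" from the leaf back toward the root, removing each node that no remaining word uses.
The suffix "cibiibi" (7 nodes) is used only by "bicibiibi"; the node for "bi" still has the child "i", so pruning stops there.
Nodes removed: 7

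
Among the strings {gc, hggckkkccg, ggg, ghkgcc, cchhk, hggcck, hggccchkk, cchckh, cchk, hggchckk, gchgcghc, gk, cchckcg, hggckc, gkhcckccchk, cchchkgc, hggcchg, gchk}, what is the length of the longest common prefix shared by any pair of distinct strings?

5

Equivalently: take the maximum, over all pairs, of their longest common prefix length.
e.g. "cchckcg" and "cchckh" share the prefix "cchck" of length 5; no pair shares a longer one.
Longest shared-prefix length: 5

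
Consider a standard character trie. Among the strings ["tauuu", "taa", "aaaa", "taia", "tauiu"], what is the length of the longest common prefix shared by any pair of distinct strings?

3

The deepest shared node is where two words last agree before diverging.
"tauiu" and "tauuu" agree on "tau" (3 characters) before diverging; nothing deeper is shared.
Longest shared-prefix length: 3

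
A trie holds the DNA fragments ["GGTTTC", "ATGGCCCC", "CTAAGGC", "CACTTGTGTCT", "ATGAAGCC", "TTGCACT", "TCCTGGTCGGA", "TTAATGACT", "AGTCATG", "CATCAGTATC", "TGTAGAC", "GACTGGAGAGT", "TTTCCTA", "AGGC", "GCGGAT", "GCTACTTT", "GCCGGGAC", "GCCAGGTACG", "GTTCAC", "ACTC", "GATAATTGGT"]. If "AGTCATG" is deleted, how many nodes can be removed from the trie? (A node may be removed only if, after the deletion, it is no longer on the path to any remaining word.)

Walk "AGTCATG" from the leaf back toward the root, removing each node that no remaining word uses.
The suffix "TCATG" (5 nodes) is used only by "AGTCATG"; the node for "AG" still has the child "G", so pruning stops there.
Nodes removed: 5

5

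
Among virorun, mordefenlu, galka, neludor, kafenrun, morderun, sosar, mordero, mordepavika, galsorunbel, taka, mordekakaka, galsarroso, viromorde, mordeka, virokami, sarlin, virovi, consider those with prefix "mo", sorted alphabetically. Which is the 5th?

mordero

Words with prefix "mo", in lexicographic order: "mordefenlu", "mordeka", "mordekakaka", "mordepavika", "mordero", "morderun"
The 5th is mordero.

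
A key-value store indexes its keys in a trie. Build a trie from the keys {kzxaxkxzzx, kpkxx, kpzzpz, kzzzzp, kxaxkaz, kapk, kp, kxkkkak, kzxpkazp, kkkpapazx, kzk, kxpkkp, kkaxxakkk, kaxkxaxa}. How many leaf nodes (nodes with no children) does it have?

13

A leaf is a node with no children — equivalently, the end of a word that is not a proper prefix of any other stored word.
Those words: "kapk", "kaxkxaxa", "kkaxxakkk", "kkkpapazx", "kpkxx", "kpzzpz", "kxaxkaz", "kxkkkak", "kxpkkp", "kzk", "kzxaxkxzzx", "kzxpkazp", "kzzzzp"
Leaf count: 13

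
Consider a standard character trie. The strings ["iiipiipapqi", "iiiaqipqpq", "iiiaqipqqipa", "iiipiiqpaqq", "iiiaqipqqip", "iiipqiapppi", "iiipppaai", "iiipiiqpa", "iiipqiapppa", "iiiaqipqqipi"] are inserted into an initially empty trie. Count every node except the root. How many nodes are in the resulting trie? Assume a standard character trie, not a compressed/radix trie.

For each word, the new-node count is its length minus the longest prefix already in the trie:
  "iiipiipapqi" → 11 new (i, i, i, p, i, i, p, a, p, q, i)
  "iiiaqipqpq" → prefix "iii" already present; 7 new (a, q, i, p, q, p, q)
  "iiiaqipqqipa" → prefix "iiiaqipq" already present; 4 new (q, i, p, a)
  "iiipiiqpaqq" → prefix "iiipii" already present; 5 new (q, p, a, q, q)
  "iiiaqipqqip" → prefix "iiiaqipqqip" already present; 0 new (none)
  "iiipqiapppi" → prefix "iiip" already present; 7 new (q, i, a, p, p, p, i)
  "iiipppaai" → prefix "iiip" already present; 5 new (p, p, a, a, i)
  "iiipiiqpa" → prefix "iiipiiqpa" already present; 0 new (none)
  "iiipqiapppa" → prefix "iiipqiappp" already present; 1 new (a)
  "iiiaqipqqipi" → prefix "iiiaqipqqip" already present; 1 new (i)
Total nodes = 11 + 7 + 4 + 5 + 0 + 7 + 5 + 0 + 1 + 1 = 41

41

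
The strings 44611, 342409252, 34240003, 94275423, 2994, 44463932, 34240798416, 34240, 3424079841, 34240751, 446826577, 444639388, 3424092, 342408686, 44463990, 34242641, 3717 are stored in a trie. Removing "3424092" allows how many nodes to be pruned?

0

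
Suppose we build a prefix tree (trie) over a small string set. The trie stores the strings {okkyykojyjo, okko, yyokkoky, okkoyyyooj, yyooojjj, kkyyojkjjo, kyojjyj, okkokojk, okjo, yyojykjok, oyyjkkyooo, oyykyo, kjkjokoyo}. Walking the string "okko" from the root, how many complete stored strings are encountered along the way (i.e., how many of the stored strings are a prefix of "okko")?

Traverse "okko" character by character; count nodes along the way that are marked as word ends.
Prefixes of the query that are stored words: "okko"
Count: 1

1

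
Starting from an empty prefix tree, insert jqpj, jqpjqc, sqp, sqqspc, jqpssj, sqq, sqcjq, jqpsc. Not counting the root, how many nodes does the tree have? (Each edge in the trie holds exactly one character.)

20

Insert word by word; a character creates a node only if that edge doesn't already exist:
  "jqpj" → 4 new (j, q, p, j)
  "jqpjqc" → prefix "jqpj" already present; 2 new (q, c)
  "sqp" → 3 new (s, q, p)
  "sqqspc" → prefix "sq" already present; 4 new (q, s, p, c)
  "jqpssj" → prefix "jqp" already present; 3 new (s, s, j)
  "sqq" → prefix "sqq" already present; 0 new (none)
  "sqcjq" → prefix "sq" already present; 3 new (c, j, q)
  "jqpsc" → prefix "jqps" already present; 1 new (c)
Total nodes = 4 + 2 + 3 + 4 + 3 + 0 + 3 + 1 = 20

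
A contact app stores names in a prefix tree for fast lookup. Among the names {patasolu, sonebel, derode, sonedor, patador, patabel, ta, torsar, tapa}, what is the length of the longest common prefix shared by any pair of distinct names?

Look for the deepest trie node that still has at least two words in its subtree.
e.g. "patabel" and "patador" share the prefix "pata" of length 4; no pair shares a longer one.
Longest shared-prefix length: 4

4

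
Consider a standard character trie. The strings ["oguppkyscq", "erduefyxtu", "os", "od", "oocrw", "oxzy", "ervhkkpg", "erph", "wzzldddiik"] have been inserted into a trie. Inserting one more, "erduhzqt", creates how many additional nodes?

"erdu" is already a path in the trie; the remaining "hzqt" must be added.
Each of the 4 remaining characters creates one node.

4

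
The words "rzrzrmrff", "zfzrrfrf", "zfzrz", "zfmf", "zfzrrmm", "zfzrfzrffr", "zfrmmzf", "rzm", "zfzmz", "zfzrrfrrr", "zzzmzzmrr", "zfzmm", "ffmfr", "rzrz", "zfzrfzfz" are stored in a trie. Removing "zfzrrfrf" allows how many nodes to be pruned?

1

Walk "zfzrrfrf" from the leaf back toward the root, removing each node that no remaining word uses.
The suffix "f" (1 node) is used only by "zfzrrfrf"; the node for "zfzrrfr" still has the child "r", so pruning stops there.
Nodes removed: 1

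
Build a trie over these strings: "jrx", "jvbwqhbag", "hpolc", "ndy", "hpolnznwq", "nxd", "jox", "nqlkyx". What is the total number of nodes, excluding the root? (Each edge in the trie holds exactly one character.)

Trie structure (* marks end of a word):
(root)
├─ h
│  └─ p
│     └─ o
│        └─ l
│           ├─ c *
│           └─ n
│              └─ z
│                 └─ n
│                    └─ w
│                       └─ q *
├─ j
│  ├─ o
│  │  └─ x *
│  ├─ r
│  │  └─ x *
│  └─ v
│     └─ b
│        └─ w
│           └─ q
│              └─ h
│                 └─ b
│                    └─ a
│                       └─ g *
└─ n
   ├─ d
   │  └─ y *
   ├─ q
   │  └─ l
   │     └─ k
   │        └─ y
   │           └─ x *
   └─ x
      └─ d *
Counting every labelled node above: 33.

33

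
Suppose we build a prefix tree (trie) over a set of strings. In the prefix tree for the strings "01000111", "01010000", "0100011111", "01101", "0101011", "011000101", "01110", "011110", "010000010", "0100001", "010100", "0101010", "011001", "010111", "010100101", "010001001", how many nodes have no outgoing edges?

A leaf is a node with no children — equivalently, the end of a word that is not a proper prefix of any other stored word.
Those words: "010000010", "0100001", "010001001", "0100011111", "01010000", "010100101", "0101010", "0101011", "010111", "011000101", "011001", "01101", "01110", "011110"
Leaf count: 14

14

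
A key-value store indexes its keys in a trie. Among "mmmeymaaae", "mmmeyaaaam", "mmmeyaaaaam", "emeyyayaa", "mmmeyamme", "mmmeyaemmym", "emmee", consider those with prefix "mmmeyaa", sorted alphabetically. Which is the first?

Filter for "mmmeyaa…" and sort: "mmmeyaaaaam", "mmmeyaaaam"
The 1st is mmmeyaaaaam.

mmmeyaaaaam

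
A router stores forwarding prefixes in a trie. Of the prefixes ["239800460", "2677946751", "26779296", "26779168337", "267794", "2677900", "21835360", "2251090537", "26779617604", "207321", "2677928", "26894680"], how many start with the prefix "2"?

12

Walk to "2"; the words in its subtree are exactly those with that prefix.
Matches: "207321", "21835360", "2251090537", "239800460", "2677900", "26779168337", "2677928", "26779296", "267794", "2677946751", "26779617604", "26894680"
Count: 12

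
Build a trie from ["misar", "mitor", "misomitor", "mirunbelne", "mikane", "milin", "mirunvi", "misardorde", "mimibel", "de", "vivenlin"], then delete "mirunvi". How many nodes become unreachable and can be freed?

A node on "mirunvi"'s path can go only if nothing else ends at it or branches off below it.
The suffix "vi" (2 nodes) is used only by "mirunvi"; the node for "mirun" still has the child "b", so pruning stops there.
Nodes removed: 2

2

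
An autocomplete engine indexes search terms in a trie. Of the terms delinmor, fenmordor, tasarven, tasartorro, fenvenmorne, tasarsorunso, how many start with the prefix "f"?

2

Traverse to the node for "f", then collect every word in that subtree.
Words under "f": fenmordor, fenvenmorne
Count: 2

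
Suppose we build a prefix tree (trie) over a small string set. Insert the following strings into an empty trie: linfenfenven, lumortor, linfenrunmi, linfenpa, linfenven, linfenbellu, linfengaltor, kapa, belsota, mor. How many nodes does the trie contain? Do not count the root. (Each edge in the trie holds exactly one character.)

Insert word by word; a character creates a node only if that edge doesn't already exist:
  "linfenfenven" → 12 new (l, i, n, f, e, n, f, e, n, v, e, n)
  "lumortor" → prefix "l" already present; 7 new (u, m, o, r, t, o, r)
  "linfenrunmi" → prefix "linfen" already present; 5 new (r, u, n, m, i)
  "linfenpa" → prefix "linfen" already present; 2 new (p, a)
  "linfenven" → prefix "linfen" already present; 3 new (v, e, n)
  "linfenbellu" → prefix "linfen" already present; 5 new (b, e, l, l, u)
  "linfengaltor" → prefix "linfen" already present; 6 new (g, a, l, t, o, r)
  "kapa" → 4 new (k, a, p, a)
  "belsota" → 7 new (b, e, l, s, o, t, a)
  "mor" → 3 new (m, o, r)
Total nodes = 12 + 7 + 5 + 2 + 3 + 5 + 6 + 4 + 7 + 3 = 54

54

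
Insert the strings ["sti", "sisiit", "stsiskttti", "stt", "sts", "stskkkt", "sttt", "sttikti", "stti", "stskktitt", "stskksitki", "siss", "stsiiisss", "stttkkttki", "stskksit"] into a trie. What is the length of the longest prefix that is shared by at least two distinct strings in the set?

8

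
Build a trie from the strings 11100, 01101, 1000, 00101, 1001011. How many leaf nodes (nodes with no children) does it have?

A leaf is a node with no children — equivalently, the end of a word that is not a proper prefix of any other stored word.
Those words: "00101", "01101", "1000", "1001011", "11100"
Leaf count: 5

5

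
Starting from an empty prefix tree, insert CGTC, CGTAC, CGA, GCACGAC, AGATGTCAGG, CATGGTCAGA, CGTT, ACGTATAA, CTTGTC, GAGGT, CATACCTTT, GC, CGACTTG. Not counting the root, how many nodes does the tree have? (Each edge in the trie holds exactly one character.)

Insert word by word; a character creates a node only if that edge doesn't already exist:
  "CGTC" → 4 new (C, G, T, C)
  "CGTAC" → prefix "CGT" already present; 2 new (A, C)
  "CGA" → prefix "CG" already present; 1 new (A)
  "GCACGAC" → 7 new (G, C, A, C, G, A, C)
  "AGATGTCAGG" → 10 new (A, G, A, T, G, T, C, A, G, G)
  "CATGGTCAGA" → prefix "C" already present; 9 new (A, T, G, G, T, C, A, G, A)
  "CGTT" → prefix "CGT" already present; 1 new (T)
  "ACGTATAA" → prefix "A" already present; 7 new (C, G, T, A, T, A, A)
  "CTTGTC" → prefix "C" already present; 5 new (T, T, G, T, C)
  "GAGGT" → prefix "G" already present; 4 new (A, G, G, T)
  "CATACCTTT" → prefix "CAT" already present; 6 new (A, C, C, T, T, T)
  "GC" → prefix "GC" already present; 0 new (none)
  "CGACTTG" → prefix "CGA" already present; 4 new (C, T, T, G)
Total nodes = 4 + 2 + 1 + 7 + 10 + 9 + 1 + 7 + 5 + 4 + 6 + 0 + 4 = 60

60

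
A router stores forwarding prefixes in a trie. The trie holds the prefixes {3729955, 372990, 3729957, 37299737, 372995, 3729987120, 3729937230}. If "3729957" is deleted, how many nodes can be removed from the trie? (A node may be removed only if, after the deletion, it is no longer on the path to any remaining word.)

After clearing the end-marker at "3729957", prune upward until reaching a node still needed by another word.
The suffix "7" (1 node) is used only by "3729957"; the node for "372995" still has the child "5", so pruning stops there.
Nodes removed: 1

1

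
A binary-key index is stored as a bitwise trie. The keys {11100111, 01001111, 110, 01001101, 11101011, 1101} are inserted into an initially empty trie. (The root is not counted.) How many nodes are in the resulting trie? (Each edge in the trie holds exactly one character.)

24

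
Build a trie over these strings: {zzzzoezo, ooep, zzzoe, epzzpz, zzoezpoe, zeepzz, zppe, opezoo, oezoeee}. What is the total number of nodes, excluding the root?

45

Count nodes per top-level branch (shared prefixes stored once):
  'e'-branch (epzzpz): 6 nodes
  'o'-branch (oezoeee, ooep, opezoo): 15 nodes
  'z'-branch (zeepzz, zppe, zzoezpoe, zzzoe, zzzzoezo): 24 nodes
Sum: 45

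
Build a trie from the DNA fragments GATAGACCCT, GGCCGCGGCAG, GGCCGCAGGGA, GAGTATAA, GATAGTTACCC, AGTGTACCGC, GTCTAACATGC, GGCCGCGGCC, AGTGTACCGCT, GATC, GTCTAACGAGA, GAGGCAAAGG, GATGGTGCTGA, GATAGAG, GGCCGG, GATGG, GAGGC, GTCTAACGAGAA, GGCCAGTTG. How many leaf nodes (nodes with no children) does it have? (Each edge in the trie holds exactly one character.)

Leaves are exactly the stored words that no other stored word extends.
Those words: "AGTGTACCGCT", "GAGGCAAAGG", "GAGTATAA", "GATAGACCCT", "GATAGAG", "GATAGTTACCC", "GATC", "GATGGTGCTGA", "GGCCAGTTG", "GGCCGCAGGGA", "GGCCGCGGCAG", "GGCCGCGGCC", "GGCCGG", "GTCTAACATGC", "GTCTAACGAGAA"
Leaf count: 15

15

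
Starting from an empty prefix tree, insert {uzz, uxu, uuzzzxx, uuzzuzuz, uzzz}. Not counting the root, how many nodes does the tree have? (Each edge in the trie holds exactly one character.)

16

Trace insertions, counting only characters that open a new branch:
  "uzz" → 3 new (u, z, z)
  "uxu" → prefix "u" already present; 2 new (x, u)
  "uuzzzxx" → prefix "u" already present; 6 new (u, z, z, z, x, x)
  "uuzzuzuz" → prefix "uuzz" already present; 4 new (u, z, u, z)
  "uzzz" → prefix "uzz" already present; 1 new (z)
Total nodes = 3 + 2 + 6 + 4 + 1 = 16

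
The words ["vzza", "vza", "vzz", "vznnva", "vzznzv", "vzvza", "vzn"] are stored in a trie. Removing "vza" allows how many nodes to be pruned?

Walk "vza" from the leaf back toward the root, removing each node that no remaining word uses.
The suffix "a" (1 node) is used only by "vza"; the node for "vz" still has the child "z", so pruning stops there.
Nodes removed: 1

1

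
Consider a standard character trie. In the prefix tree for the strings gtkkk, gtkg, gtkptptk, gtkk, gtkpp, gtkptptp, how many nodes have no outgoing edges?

5

A leaf is a node with no children — equivalently, the end of a word that is not a proper prefix of any other stored word.
Those words: "gtkg", "gtkkk", "gtkpp", "gtkptptk", "gtkptptp"
Leaf count: 5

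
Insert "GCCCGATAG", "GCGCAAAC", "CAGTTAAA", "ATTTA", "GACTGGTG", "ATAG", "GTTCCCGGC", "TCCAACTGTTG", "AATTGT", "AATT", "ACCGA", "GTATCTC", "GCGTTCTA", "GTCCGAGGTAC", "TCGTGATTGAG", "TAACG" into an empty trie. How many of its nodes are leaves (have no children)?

Leaves are exactly the stored words that no other stored word extends.
Those words: "AATTGT", "ACCGA", "ATAG", "ATTTA", "CAGTTAAA", "GACTGGTG", "GCCCGATAG", "GCGCAAAC", "GCGTTCTA", "GTATCTC", "GTCCGAGGTAC", "GTTCCCGGC", "TAACG", "TCCAACTGTTG", "TCGTGATTGAG"
Leaf count: 15

15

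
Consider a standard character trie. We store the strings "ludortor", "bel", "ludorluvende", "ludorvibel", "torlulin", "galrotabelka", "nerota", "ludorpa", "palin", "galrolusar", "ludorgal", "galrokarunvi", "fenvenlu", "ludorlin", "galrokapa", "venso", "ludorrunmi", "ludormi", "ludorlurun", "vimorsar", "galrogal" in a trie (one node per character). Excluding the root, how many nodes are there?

108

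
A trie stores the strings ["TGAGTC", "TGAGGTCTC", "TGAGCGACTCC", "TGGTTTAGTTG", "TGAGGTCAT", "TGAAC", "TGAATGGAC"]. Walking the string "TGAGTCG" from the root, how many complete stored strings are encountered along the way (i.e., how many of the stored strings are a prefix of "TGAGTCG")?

1

Walk "TGAGTCG" from the root; an end-of-word marker is hit whenever a stored word is a prefix of "TGAGTCG".
Prefixes of the query that are stored words: "TGAGTC"
Count: 1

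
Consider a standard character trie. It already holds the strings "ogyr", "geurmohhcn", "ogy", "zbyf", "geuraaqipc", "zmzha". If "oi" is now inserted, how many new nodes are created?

1

Walking "oi" from the root, the first 1 characters ("o") follow existing edges; "i" is the first miss.
Each of the 1 remaining characters creates one node.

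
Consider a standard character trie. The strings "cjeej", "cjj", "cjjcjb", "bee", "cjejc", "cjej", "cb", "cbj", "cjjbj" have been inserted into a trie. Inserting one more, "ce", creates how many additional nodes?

"c" is already a path in the trie; the remaining "e" must be added.
So 2 − 1 = 1 new nodes.

1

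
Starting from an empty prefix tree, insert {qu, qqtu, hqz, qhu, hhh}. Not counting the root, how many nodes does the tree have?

12

For each word, the new-node count is its length minus the longest prefix already in the trie:
  "qu" → 2 new (q, u)
  "qqtu" → prefix "q" already present; 3 new (q, t, u)
  "hqz" → 3 new (h, q, z)
  "qhu" → prefix "q" already present; 2 new (h, u)
  "hhh" → prefix "h" already present; 2 new (h, h)
Total nodes = 2 + 3 + 3 + 2 + 2 = 12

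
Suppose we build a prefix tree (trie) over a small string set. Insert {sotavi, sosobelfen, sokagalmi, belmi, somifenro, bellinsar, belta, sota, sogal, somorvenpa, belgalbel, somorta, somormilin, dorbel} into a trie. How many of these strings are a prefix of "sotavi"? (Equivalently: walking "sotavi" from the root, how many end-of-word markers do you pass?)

2

Check each prefix of "sotavi" against the stored set — each match is an end-marker on the path.
Prefixes of the query that are stored words: "sota", "sotavi"
Count: 2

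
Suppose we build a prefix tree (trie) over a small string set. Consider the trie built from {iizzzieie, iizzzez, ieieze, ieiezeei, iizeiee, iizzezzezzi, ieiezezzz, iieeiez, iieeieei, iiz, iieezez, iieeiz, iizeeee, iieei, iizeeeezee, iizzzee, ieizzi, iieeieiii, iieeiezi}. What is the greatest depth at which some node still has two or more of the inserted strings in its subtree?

7

Equivalently: take the maximum, over all pairs, of their longest common prefix length.
"iieeiez" and "iieeiezi" agree on "iieeiez" (7 characters) before diverging; nothing deeper is shared.
Longest shared-prefix length: 7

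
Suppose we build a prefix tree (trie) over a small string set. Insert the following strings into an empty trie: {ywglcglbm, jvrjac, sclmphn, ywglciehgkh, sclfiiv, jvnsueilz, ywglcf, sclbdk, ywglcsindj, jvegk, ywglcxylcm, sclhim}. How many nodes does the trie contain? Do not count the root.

59

Trace insertions, counting only characters that open a new branch:
  "ywglcglbm" → 9 new (y, w, g, l, c, g, l, b, m)
  "jvrjac" → 6 new (j, v, r, j, a, c)
  "sclmphn" → 7 new (s, c, l, m, p, h, n)
  "ywglciehgkh" → prefix "ywglc" already present; 6 new (i, e, h, g, k, h)
  "sclfiiv" → prefix "scl" already present; 4 new (f, i, i, v)
  "jvnsueilz" → prefix "jv" already present; 7 new (n, s, u, e, i, l, z)
  "ywglcf" → prefix "ywglc" already present; 1 new (f)
  "sclbdk" → prefix "scl" already present; 3 new (b, d, k)
  "ywglcsindj" → prefix "ywglc" already present; 5 new (s, i, n, d, j)
  "jvegk" → prefix "jv" already present; 3 new (e, g, k)
  "ywglcxylcm" → prefix "ywglc" already present; 5 new (x, y, l, c, m)
  "sclhim" → prefix "scl" already present; 3 new (h, i, m)
Total nodes = 9 + 6 + 7 + 6 + 4 + 7 + 1 + 3 + 5 + 3 + 5 + 3 = 59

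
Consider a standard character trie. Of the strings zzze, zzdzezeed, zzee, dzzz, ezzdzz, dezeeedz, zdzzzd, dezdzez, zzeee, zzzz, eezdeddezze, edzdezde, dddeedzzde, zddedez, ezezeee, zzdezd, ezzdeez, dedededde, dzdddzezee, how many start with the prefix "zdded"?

Walk to "zdded"; the words in its subtree are exactly those with that prefix.
Words under "zdded": zddedez
Count: 1

1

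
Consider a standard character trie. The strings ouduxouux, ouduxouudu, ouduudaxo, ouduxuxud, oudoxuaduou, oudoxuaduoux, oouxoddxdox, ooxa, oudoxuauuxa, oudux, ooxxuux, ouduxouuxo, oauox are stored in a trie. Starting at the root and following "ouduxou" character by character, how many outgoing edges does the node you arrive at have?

The children of the "ouduxou" node are the distinct next characters among strings starting with "ouduxou".
Distinct next characters after "ouduxou": u.
That node has 1 child edge.

1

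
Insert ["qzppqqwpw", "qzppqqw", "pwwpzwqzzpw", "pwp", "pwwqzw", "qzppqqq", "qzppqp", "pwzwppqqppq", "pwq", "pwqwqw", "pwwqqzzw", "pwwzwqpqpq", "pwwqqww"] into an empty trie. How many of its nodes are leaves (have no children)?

A leaf is a node with no children — equivalently, the end of a word that is not a proper prefix of any other stored word.
Those words: "pwp", "pwqwqw", "pwwpzwqzzpw", "pwwqqww", "pwwqqzzw", "pwwqzw", "pwwzwqpqpq", "pwzwppqqppq", "qzppqp", "qzppqqq", "qzppqqwpw"
Leaf count: 11

11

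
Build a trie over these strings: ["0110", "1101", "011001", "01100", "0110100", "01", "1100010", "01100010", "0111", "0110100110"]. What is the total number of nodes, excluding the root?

Trie structure (* marks end of a word):
(root)
├─ 0
│  └─ 1 *
│     └─ 1
│        ├─ 0 *
│        │  ├─ 0 *
│        │  │  ├─ 0
│        │  │  │  └─ 1
│        │  │  │     └─ 0 *
│        │  │  └─ 1 *
│        │  └─ 1
│        │     └─ 0
│        │        └─ 0 *
│        │           └─ 1
│        │              └─ 1
│        │                 └─ 0 *
│        └─ 1 *
└─ 1
   └─ 1
      └─ 0
         ├─ 0
         │  └─ 0
         │     └─ 1
         │        └─ 0 *
         └─ 1 *
Counting every labelled node above: 24.

24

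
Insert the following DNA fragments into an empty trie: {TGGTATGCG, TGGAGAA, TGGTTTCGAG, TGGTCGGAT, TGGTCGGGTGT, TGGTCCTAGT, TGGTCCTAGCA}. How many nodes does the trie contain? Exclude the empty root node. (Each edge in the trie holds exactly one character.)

Count nodes per top-level branch (shared prefixes stored once):
  'T'-branch (TGGAGAA, TGGTATGCG, TGGTCCTAGCA, TGGTCCTAGT, TGGTCGGAT, TGGTCGGGTGT, TGGTTTCGAG): 35 nodes
Sum: 35

35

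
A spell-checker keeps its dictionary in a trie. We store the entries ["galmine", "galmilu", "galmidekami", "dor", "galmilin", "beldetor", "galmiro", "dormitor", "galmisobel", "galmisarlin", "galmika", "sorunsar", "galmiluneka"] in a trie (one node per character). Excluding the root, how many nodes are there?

59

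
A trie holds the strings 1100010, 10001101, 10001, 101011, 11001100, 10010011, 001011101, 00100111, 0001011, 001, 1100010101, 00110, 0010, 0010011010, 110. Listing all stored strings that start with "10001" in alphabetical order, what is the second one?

Words with prefix "10001", in lexicographic order: "10001", "10001101"
The 2nd is 10001101.

10001101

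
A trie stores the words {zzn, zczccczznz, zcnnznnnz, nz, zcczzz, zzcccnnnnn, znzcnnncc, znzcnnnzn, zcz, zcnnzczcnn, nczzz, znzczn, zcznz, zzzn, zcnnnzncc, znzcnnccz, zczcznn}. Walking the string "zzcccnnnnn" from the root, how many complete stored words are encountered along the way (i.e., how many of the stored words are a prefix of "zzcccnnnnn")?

1

Walk "zzcccnnnnn" from the root; an end-of-word marker is hit whenever a stored word is a prefix of "zzcccnnnnn".
Prefixes of the query that are stored words: "zzcccnnnnn"
Count: 1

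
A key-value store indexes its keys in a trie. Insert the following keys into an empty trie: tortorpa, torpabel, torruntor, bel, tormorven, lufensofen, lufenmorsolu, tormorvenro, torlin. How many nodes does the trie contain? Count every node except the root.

50

Insert word by word; a character creates a node only if that edge doesn't already exist:
  "tortorpa" → 8 new (t, o, r, t, o, r, p, a)
  "torpabel" → prefix "tor" already present; 5 new (p, a, b, e, l)
  "torruntor" → prefix "tor" already present; 6 new (r, u, n, t, o, r)
  "bel" → 3 new (b, e, l)
  "tormorven" → prefix "tor" already present; 6 new (m, o, r, v, e, n)
  "lufensofen" → 10 new (l, u, f, e, n, s, o, f, e, n)
  "lufenmorsolu" → prefix "lufen" already present; 7 new (m, o, r, s, o, l, u)
  "tormorvenro" → prefix "tormorven" already present; 2 new (r, o)
  "torlin" → prefix "tor" already present; 3 new (l, i, n)
Total nodes = 8 + 5 + 6 + 3 + 6 + 10 + 7 + 2 + 3 = 50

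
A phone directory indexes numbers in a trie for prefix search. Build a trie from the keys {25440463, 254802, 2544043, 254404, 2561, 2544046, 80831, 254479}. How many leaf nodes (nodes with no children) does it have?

A leaf is a node with no children — equivalently, the end of a word that is not a proper prefix of any other stored word.
Those words: "2544043", "25440463", "254479", "254802", "2561", "80831"
Leaf count: 6

6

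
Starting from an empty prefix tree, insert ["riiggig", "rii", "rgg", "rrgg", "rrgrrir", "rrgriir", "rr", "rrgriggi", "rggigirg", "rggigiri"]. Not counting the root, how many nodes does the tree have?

28

Count nodes per top-level branch (shared prefixes stored once):
  'r'-branch (rgg, rggigirg, rggigiri, rii, riiggig, rr, rrgg, rrgriggi, rrgriir, rrgrrir): 28 nodes
Sum: 28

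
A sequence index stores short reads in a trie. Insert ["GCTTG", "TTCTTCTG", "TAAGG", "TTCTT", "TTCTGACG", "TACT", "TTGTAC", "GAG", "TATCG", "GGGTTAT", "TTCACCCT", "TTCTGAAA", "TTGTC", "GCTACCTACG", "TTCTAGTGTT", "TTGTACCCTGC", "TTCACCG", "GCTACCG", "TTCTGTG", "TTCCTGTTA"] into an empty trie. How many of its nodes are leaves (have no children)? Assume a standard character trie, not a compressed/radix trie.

18

Leaves are exactly the stored words that no other stored word extends.
Those words: "GAG", "GCTACCG", "GCTACCTACG", "GCTTG", "GGGTTAT", "TAAGG", "TACT", "TATCG", "TTCACCCT", "TTCACCG", "TTCCTGTTA", "TTCTAGTGTT", "TTCTGAAA", "TTCTGACG", "TTCTGTG", "TTCTTCTG", "TTGTACCCTGC", "TTGTC"
Leaf count: 18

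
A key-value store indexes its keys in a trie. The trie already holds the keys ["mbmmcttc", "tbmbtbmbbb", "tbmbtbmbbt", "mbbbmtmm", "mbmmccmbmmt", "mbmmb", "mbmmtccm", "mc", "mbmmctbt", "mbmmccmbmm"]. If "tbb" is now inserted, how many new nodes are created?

1

"tb" is already a path in the trie; the remaining "b" must be added.
New nodes needed: |"tbb"| − 2 = 3 − 2 = 1.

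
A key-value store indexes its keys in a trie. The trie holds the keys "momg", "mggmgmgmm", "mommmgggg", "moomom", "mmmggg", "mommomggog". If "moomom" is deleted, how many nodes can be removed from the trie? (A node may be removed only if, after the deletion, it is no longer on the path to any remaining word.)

4

After clearing the end-marker at "moomom", prune upward until reaching a node still needed by another word.
The suffix "omom" (4 nodes) is used only by "moomom"; the node for "mo" still has the child "m", so pruning stops there.
Nodes removed: 4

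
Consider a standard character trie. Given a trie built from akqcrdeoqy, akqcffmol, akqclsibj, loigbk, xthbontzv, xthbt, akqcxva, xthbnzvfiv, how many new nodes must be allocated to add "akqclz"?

1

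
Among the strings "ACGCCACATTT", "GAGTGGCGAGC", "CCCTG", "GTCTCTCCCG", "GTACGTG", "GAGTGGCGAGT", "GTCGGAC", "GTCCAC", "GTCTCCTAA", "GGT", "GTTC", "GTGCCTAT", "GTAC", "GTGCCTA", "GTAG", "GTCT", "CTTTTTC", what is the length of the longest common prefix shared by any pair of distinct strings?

10

The deepest shared node is where two words last agree before diverging.
"GAGTGGCGAGC" and "GAGTGGCGAGT" agree on "GAGTGGCGAG" (10 characters) before diverging; nothing deeper is shared.
Longest shared-prefix length: 10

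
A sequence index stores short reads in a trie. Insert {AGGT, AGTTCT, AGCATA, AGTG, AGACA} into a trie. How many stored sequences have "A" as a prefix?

5

Walk to "A"; the words in its subtree are exactly those with that prefix.
Words under "A": AGACA, AGCATA, AGGT, AGTG, AGTTCT
Count: 5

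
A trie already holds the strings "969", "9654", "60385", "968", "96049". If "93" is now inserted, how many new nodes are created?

1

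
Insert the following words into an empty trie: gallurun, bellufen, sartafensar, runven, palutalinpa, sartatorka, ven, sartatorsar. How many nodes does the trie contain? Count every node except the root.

Insert word by word; a character creates a node only if that edge doesn't already exist:
  "gallurun" → 8 new (g, a, l, l, u, r, u, n)
  "bellufen" → 8 new (b, e, l, l, u, f, e, n)
  "sartafensar" → 11 new (s, a, r, t, a, f, e, n, s, a, r)
  "runven" → 6 new (r, u, n, v, e, n)
  "palutalinpa" → 11 new (p, a, l, u, t, a, l, i, n, p, a)
  "sartatorka" → prefix "sarta" already present; 5 new (t, o, r, k, a)
  "ven" → 3 new (v, e, n)
  "sartatorsar" → prefix "sartator" already present; 3 new (s, a, r)
Total nodes = 8 + 8 + 11 + 6 + 11 + 5 + 3 + 3 = 55

55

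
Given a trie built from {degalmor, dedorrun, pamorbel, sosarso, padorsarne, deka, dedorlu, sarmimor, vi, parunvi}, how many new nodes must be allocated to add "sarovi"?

The longest prefix of "sarovi" already in the trie is "sar" (length 3).
Each of the 3 remaining characters creates one node.

3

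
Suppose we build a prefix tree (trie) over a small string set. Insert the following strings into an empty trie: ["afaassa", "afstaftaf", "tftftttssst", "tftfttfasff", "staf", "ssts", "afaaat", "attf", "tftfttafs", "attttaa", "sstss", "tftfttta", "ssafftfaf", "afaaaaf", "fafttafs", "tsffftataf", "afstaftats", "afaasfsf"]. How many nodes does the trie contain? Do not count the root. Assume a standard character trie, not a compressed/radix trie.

82

Count nodes per top-level branch (shared prefixes stored once):
  'a'-branch (afaaaaf, afaaat, afaasfsf, afaassa, afstaftaf, afstaftats, attf, attttaa): 30 nodes
  'f'-branch (fafttafs): 8 nodes
  's'-branch (ssafftfaf, ssts, sstss, staf): 15 nodes
  't'-branch (tftfttafs, tftfttfasff, tftfttta, tftftttssst, tsffftataf): 29 nodes
Sum: 82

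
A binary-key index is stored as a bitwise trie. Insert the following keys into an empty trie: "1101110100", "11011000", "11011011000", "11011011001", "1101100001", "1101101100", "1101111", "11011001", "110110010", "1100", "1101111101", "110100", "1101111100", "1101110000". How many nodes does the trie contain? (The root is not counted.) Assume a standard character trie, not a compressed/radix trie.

34

Insert word by word; a character creates a node only if that edge doesn't already exist:
  "1101110100" → 10 new (1, 1, 0, 1, 1, 1, 0, 1, 0, 0)
  "11011000" → prefix "11011" already present; 3 new (0, 0, 0)
  "11011011000" → prefix "110110" already present; 5 new (1, 1, 0, 0, 0)
  "11011011001" → prefix "1101101100" already present; 1 new (1)
  "1101100001" → prefix "11011000" already present; 2 new (0, 1)
  "1101101100" → prefix "1101101100" already present; 0 new (none)
  "1101111" → prefix "110111" already present; 1 new (1)
  "11011001" → prefix "1101100" already present; 1 new (1)
  "110110010" → prefix "11011001" already present; 1 new (0)
  "1100" → prefix "110" already present; 1 new (0)
  "1101111101" → prefix "1101111" already present; 3 new (1, 0, 1)
  "110100" → prefix "1101" already present; 2 new (0, 0)
  "1101111100" → prefix "110111110" already present; 1 new (0)
  "1101110000" → prefix "1101110" already present; 3 new (0, 0, 0)
Total nodes = 10 + 3 + 5 + 1 + 2 + 0 + 1 + 1 + 1 + 1 + 3 + 2 + 1 + 3 = 34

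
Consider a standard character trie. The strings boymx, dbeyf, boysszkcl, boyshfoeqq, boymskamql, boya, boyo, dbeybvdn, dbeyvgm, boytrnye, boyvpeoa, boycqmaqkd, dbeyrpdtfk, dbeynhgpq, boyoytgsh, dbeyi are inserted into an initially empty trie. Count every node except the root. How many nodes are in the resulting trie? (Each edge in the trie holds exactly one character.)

71

For each word, the new-node count is its length minus the longest prefix already in the trie:
  "boymx" → 5 new (b, o, y, m, x)
  "dbeyf" → 5 new (d, b, e, y, f)
  "boysszkcl" → prefix "boy" already present; 6 new (s, s, z, k, c, l)
  "boyshfoeqq" → prefix "boys" already present; 6 new (h, f, o, e, q, q)
  "boymskamql" → prefix "boym" already present; 6 new (s, k, a, m, q, l)
  "boya" → prefix "boy" already present; 1 new (a)
  "boyo" → prefix "boy" already present; 1 new (o)
  "dbeybvdn" → prefix "dbey" already present; 4 new (b, v, d, n)
  "dbeyvgm" → prefix "dbey" already present; 3 new (v, g, m)
  "boytrnye" → prefix "boy" already present; 5 new (t, r, n, y, e)
  "boyvpeoa" → prefix "boy" already present; 5 new (v, p, e, o, a)
  "boycqmaqkd" → prefix "boy" already present; 7 new (c, q, m, a, q, k, d)
  "dbeyrpdtfk" → prefix "dbey" already present; 6 new (r, p, d, t, f, k)
  "dbeynhgpq" → prefix "dbey" already present; 5 new (n, h, g, p, q)
  "boyoytgsh" → prefix "boyo" already present; 5 new (y, t, g, s, h)
  "dbeyi" → prefix "dbey" already present; 1 new (i)
Total nodes = 5 + 5 + 6 + 6 + 6 + 1 + 1 + 4 + 3 + 5 + 5 + 7 + 6 + 5 + 5 + 1 = 71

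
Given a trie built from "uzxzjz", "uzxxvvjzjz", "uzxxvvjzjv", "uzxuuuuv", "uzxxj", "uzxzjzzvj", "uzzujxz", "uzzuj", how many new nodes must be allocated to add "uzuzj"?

"uz" is already a path in the trie; the remaining "uzj" must be added.
Each of the 3 remaining characters creates one node.

3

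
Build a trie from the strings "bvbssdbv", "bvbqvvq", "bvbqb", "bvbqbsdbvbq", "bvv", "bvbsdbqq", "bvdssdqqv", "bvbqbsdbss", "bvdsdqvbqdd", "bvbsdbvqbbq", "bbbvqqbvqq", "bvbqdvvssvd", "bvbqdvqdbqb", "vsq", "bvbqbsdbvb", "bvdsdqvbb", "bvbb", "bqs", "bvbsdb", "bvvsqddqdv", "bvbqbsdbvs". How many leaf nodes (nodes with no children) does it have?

17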